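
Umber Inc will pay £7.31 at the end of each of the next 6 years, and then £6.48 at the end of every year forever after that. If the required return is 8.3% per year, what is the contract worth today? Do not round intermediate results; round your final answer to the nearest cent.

£81.87

PV of 6-year annuity: £7.31 × [1 − (1+0.083)^−6] / 0.083 = 33.48789
Perpetuity value at year 6: £6.48 / 0.083 = 78.07229
PV of perpetuity: 78.07229 / (1+0.083)^6 = 48.38672
Total PV = 33.48789 + 48.38672 = 81.87461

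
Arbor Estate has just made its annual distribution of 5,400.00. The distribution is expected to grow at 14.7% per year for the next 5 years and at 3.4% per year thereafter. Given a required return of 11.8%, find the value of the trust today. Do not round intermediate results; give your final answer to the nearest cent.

104726.67

D_1 = 6193.80000
D_2 = 7104.28860
D_3 = 8148.61902
D_4 = 9346.46602
D_5 = 10720.39653
Terminal value at year 5: TV = D_5×(1+g_2)/(r−g_2) = 11084.89001/0.084 = 131962.97628
P_0 = D_1/(1+r)^1 + D_2/(1+r)^2 + D_3/(1+r)^3 + D_4/(1+r)^4 + D_5/(1+r)^5 + TV/(1+r)^5
    = 5540.07156 + 5683.77645 + 5831.20894 + 5982.46570 + 6137.64594 + 75551.49879 = 104726.66737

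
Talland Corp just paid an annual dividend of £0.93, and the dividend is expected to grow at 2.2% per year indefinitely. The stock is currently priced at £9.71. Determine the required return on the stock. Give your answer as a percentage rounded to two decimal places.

D₁ = £0.93 × 1.022 = £0.9505
P = D₁/(r − g) ⇒ r = D₁/P + g = £0.9505/£9.71 + 0.022 = 0.097885 + 0.022 = 0.119885

11.99%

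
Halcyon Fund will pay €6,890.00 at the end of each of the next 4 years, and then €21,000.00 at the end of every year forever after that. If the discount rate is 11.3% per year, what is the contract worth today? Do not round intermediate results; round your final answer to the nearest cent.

PV of 4-year annuity: €6,890.00 × [1 − (1+0.113)^−4] / 0.113 = 21239.64953
Perpetuity value at year 4: €21,000.00 / 0.113 = 185840.70796
PV of perpetuity: 185840.70796 / (1+0.113)^4 = 121104.47573
Total PV = 21239.64953 + 121104.47573 = 142344.12526

€142344.13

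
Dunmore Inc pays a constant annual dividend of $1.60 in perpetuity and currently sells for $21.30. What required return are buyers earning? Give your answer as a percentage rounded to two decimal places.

P = C/r ⇒ r = C/P = $1.60/$21.30 = 0.075117

7.51%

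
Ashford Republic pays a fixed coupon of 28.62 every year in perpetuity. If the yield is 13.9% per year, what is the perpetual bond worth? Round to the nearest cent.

Level perpetuity: PV = C / r = 28.62 / 0.139 = 205.90

205.90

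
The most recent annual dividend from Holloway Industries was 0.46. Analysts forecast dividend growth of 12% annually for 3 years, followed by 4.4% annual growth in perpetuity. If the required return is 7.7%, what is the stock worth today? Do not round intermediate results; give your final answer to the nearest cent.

D_1 = 0.51520
D_2 = 0.57702
D_3 = 0.64627
Terminal value at year 3: TV = D_3×(1+g_2)/(r−g_2) = 0.67470/0.033 = 20.44553
P_0 = D_1/(1+r)^1 + D_2/(1+r)^2 + D_3/(1+r)^3 + TV/(1+r)^3
    = 0.47837 + 0.49746 + 0.51733 + 16.36633 = 17.85949

17.86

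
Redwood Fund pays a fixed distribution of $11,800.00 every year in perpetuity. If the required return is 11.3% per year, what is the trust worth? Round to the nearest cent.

$104424.78

Level perpetuity: PV = C / r = $11,800.00 / 0.113 = $104,424.78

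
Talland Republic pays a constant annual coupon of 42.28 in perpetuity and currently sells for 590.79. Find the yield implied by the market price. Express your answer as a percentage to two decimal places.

7.16%

P = C/r ⇒ r = C/P = 42.28/590.79 = 0.071565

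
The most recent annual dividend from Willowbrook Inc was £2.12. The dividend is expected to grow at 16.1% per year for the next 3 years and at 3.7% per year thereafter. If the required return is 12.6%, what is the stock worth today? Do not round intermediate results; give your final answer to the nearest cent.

D_1 = 2.46132
D_2 = 2.85759
D_3 = 3.31766
Terminal value at year 3: TV = D_3×(1+g_2)/(r−g_2) = 3.44042/0.089 = 38.65639
P_0 = D_1/(1+r)^1 + D_2/(1+r)^2 + D_3/(1+r)^3 + TV/(1+r)^3
    = 2.18590 + 2.25384 + 2.32390 + 27.07735 = 33.84099

£33.84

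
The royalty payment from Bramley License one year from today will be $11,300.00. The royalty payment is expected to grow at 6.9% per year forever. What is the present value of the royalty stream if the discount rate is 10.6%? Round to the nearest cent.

$305405.41

Growing perpetuity: P = D₁ / (r − g) = $11,300.0000 / (0.106 − 0.069) = $305,405.41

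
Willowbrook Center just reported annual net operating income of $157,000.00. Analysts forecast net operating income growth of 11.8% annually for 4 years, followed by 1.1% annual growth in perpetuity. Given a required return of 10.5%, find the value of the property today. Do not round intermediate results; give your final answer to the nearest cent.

$2416150.42

D_1 = 175526.00000
D_2 = 196238.06800
D_3 = 219394.16002
D_4 = 245282.67091
Terminal value at year 4: TV = D_4×(1+g_2)/(r−g_2) = 247980.78029/0.094 = 2638093.40731
P_0 = D_1/(1+r)^1 + D_2/(1+r)^2 + D_3/(1+r)^3 + D_4/(1+r)^4 + TV/(1+r)^4
    = 158847.05882 + 160715.84775 + 162606.62243 + 164519.64152 + 1769461.25079 = 2416150.42131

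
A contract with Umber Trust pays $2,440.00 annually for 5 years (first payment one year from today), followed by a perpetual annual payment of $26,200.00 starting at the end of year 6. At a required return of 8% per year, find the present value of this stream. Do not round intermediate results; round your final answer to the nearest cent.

PV of 5-year annuity: $2,440.00 × [1 − (1+0.08)^−5] / 0.08 = 9742.21249
Perpetuity value at year 5: $26,200.00 / 0.08 = 327500.00000
PV of perpetuity: 327500.00000 / (1+0.08)^5 = 222890.99703
Total PV = 9742.21249 + 222890.99703 = 232633.20952

$232633.21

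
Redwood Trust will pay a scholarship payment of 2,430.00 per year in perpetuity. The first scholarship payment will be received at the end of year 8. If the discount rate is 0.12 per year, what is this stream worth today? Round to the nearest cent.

9160.07

Value at end of year 7: C / r = 2,430.00 / 0.12 = 20,250.0000
Discount to today: PV = 20,250.0000 / (1 + 0.12)^7 = 20,250.0000 / 2.210681 = 9,160.07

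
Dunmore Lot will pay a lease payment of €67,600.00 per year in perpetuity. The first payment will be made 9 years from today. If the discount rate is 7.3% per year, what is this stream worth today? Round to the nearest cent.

€527018.74

Value at end of year 8: C / r = €67,600.00 / 0.073 = €926,027.3973
Discount to today: PV = €926,027.3973 / (1 + 0.073)^8 = €926,027.3973 / 1.757105 = €527,018.74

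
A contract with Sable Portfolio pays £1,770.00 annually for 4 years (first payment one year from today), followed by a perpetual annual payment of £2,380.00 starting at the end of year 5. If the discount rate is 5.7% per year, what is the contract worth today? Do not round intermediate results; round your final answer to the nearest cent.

£39626.07

PV of 4-year annuity: £1,770.00 × [1 − (1+0.057)^−4] / 0.057 = 6175.60550
Perpetuity value at year 4: £2,380.00 / 0.057 = 41754.38596
PV of perpetuity: 41754.38596 / (1+0.057)^4 = 33450.46445
Total PV = 6175.60550 + 33450.46445 = 39626.06995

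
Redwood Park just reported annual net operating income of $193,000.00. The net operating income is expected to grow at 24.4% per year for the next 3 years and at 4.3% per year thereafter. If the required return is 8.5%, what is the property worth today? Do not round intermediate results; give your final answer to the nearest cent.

$7989659.55

D_1 = 240092.00000
D_2 = 298674.44800
D_3 = 371551.01331
Terminal value at year 3: TV = D_3×(1+g_2)/(r−g_2) = 387527.70688/0.042 = 9226850.16391
P_0 = D_1/(1+r)^1 + D_2/(1+r)^2 + D_3/(1+r)^3 + TV/(1+r)^3
    = 221282.94931 + 253710.58888 + 290890.29730 + 7223775.71634 = 7989659.55183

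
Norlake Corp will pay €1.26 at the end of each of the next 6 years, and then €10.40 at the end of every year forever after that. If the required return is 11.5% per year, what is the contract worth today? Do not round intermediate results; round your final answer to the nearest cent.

€52.32

PV of 6-year annuity: €1.26 × [1 − (1+0.115)^−6] / 0.115 = 5.25457
Perpetuity value at year 6: €10.40 / 0.115 = 90.43478
PV of perpetuity: 90.43478 / (1+0.115)^6 = 47.06372
Total PV = 5.25457 + 47.06372 = 52.31830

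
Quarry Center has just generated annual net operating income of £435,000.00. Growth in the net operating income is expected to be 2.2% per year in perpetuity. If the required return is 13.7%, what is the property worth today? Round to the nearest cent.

£3865826.09

D₁ = D₀ × (1 + g) = £435,000.00 × 1.022 = £444,570.0000
Growing perpetuity: P = D₁ / (r − g) = £444,570.0000 / (0.137 − 0.022) = £3,865,826.09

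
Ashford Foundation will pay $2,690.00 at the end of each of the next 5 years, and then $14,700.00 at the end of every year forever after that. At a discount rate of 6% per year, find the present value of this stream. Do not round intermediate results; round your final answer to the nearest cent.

PV of 5-year annuity: $2,690.00 × [1 − (1+0.06)^−5] / 0.06 = 11331.25858
Perpetuity value at year 5: $14,700.00 / 0.06 = 245000.00000
PV of perpetuity: 245000.00000 / (1+0.06)^5 = 183078.25235
Total PV = 11331.25858 + 183078.25235 = 194409.51094

$194409.51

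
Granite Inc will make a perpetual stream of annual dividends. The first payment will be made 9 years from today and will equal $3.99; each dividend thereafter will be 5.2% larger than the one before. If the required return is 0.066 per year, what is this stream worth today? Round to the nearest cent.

$170.92

Value at end of year 8: C₁ / (r − g) = $3.99 / (0.066 − 0.052) = $285.0000
Discount to today: PV = $285.0000 / (1 + 0.066)^8 = $285.0000 / 1.667468 = $170.92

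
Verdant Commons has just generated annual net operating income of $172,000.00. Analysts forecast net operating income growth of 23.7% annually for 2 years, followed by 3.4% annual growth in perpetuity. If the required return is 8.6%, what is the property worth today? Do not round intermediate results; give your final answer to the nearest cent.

D_1 = 212764.00000
D_2 = 263189.06800
Terminal value at year 2: TV = D_2×(1+g_2)/(r−g_2) = 272137.49631/0.052 = 5233413.39062
P_0 = D_1/(1+r)^1 + D_2/(1+r)^2 + TV/(1+r)^2
    = 195915.28545 + 223155.80857 + 4437367.42419 = 4856438.51820

$4856438.52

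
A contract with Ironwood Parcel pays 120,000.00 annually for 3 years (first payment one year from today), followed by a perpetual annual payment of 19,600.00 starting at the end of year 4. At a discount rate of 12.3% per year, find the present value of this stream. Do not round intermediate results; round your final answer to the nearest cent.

399255.73

PV of 3-year annuity: 120,000.00 × [1 − (1+0.123)^−3] / 0.123 = 286740.40008
Perpetuity value at year 3: 19,600.00 / 0.123 = 159349.59350
PV of perpetuity: 159349.59350 / (1+0.123)^3 = 112515.32815
Total PV = 286740.40008 + 112515.32815 = 399255.72823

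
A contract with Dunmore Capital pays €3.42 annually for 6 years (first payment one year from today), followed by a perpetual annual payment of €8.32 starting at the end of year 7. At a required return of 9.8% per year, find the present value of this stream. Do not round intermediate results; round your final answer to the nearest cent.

€63.43

PV of 6-year annuity: €3.42 × [1 − (1+0.098)^−6] / 0.098 = 14.98270
Perpetuity value at year 6: €8.32 / 0.098 = 84.89796
PV of perpetuity: 84.89796 / (1+0.098)^6 = 48.44882
Total PV = 14.98270 + 48.44882 = 63.43152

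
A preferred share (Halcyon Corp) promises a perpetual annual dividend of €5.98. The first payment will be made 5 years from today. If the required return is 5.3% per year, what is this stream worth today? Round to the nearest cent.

€91.77

Value at end of year 4: C / r = €5.98 / 0.053 = €112.8302
Discount to today: PV = €112.8302 / (1 + 0.053)^4 = €112.8302 / 1.229457 = €91.77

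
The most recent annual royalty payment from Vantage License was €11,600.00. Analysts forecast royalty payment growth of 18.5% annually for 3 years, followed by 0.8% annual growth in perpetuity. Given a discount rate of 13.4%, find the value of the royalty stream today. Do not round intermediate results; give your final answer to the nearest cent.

€143917.24

D_1 = 13746.00000
D_2 = 16289.01000
D_3 = 19302.47685
Terminal value at year 3: TV = D_3×(1+g_2)/(r−g_2) = 19456.89666/0.126 = 154419.81480
P_0 = D_1/(1+r)^1 + D_2/(1+r)^2 + D_3/(1+r)^3 + TV/(1+r)^3
    = 12121.69312 + 12666.84863 + 13236.52172 + 105892.17375 = 143917.23723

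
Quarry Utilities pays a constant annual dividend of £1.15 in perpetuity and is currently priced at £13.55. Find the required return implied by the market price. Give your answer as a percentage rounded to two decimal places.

8.49%

P = C/r ⇒ r = C/P = £1.15/£13.55 = 0.084871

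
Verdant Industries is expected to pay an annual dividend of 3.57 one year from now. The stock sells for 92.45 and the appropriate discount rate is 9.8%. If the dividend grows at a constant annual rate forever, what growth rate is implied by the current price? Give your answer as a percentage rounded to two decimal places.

5.94%

P = D₁/(r−g) ⇒ g = r − D₁/P = 0.098 − 3.57/92.45 = 0.059385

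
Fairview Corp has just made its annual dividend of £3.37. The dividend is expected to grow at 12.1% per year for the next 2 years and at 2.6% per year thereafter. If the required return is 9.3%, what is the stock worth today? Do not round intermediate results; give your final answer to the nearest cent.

D_1 = 3.77777
D_2 = 4.23488
Terminal value at year 2: TV = D_2×(1+g_2)/(r−g_2) = 4.34499/0.067 = 64.85055
P_0 = D_1/(1+r)^1 + D_2/(1+r)^2 + TV/(1+r)^2
    = 3.45633 + 3.54487 + 54.28419 = 61.28539

£61.29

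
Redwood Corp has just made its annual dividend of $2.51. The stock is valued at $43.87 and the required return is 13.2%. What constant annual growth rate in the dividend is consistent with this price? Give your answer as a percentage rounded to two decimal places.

7.07%

P = D₀(1+g)/(r−g) ⇒ P(r−g) = D₀(1+g) ⇒ g(P+D₀) = P·r − D₀
g = (P·r − D₀)/(P + D₀) = ($43.87×0.132 − $2.51) / ($43.87 + $2.51) = 0.070738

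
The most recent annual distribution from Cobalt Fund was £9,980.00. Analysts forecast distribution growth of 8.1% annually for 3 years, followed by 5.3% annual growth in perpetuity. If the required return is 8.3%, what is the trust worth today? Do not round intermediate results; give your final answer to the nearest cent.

£378190.43

D_1 = 10788.38000
D_2 = 11662.23878
D_3 = 12606.88012
Terminal value at year 3: TV = D_3×(1+g_2)/(r−g_2) = 13275.04477/0.03 = 442501.49225
P_0 = D_1/(1+r)^1 + D_2/(1+r)^2 + D_3/(1+r)^3 + TV/(1+r)^3
    = 9961.56971 + 9943.17346 + 9924.81119 + 348360.87260 = 378190.42697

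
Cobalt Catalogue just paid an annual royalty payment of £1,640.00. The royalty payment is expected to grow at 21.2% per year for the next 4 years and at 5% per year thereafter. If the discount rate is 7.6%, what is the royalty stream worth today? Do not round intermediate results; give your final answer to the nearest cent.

D_1 = 1987.68000
D_2 = 2409.06816
D_3 = 2919.79061
D_4 = 3538.78622
Terminal value at year 4: TV = D_4×(1+g_2)/(r−g_2) = 3715.72553/0.026 = 142912.52039
P_0 = D_1/(1+r)^1 + D_2/(1+r)^2 + D_3/(1+r)^3 + D_4/(1+r)^4 + TV/(1+r)^4
    = 1847.28625 + 2080.77224 + 2343.76947 + 2640.00799 + 106615.70748 = 115527.54343

£115527.54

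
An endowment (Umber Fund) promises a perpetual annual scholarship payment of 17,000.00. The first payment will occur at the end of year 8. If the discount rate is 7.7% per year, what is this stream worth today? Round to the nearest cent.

Value at end of year 7: C / r = 17,000.00 / 0.077 = 220,779.2208
Discount to today: PV = 220,779.2208 / (1 + 0.077)^7 = 220,779.2208 / 1.680776 = 131,355.50

131355.50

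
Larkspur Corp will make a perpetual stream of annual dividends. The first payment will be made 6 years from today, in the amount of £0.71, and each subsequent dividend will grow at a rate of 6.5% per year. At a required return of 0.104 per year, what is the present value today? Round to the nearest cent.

£11.10

Value at end of year 5: C₁ / (r − g) = £0.71 / (0.104 − 0.065) = £18.2051
Discount to today: PV = £18.2051 / (1 + 0.104)^5 = £18.2051 / 1.640006 = £11.10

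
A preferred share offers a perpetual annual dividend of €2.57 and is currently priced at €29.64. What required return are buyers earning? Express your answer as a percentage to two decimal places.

P = C/r ⇒ r = C/P = €2.57/€29.64 = 0.086707

8.67%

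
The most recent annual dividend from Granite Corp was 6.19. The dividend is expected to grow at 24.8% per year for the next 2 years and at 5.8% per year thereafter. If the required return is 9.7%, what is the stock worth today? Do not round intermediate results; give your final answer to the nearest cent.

232.39

D_1 = 7.72512
D_2 = 9.64095
Terminal value at year 2: TV = D_2×(1+g_2)/(r−g_2) = 10.20012/0.039 = 261.54166
P_0 = D_1/(1+r)^1 + D_2/(1+r)^2 + TV/(1+r)^2
    = 7.04204 + 8.01137 + 217.33398 = 232.38738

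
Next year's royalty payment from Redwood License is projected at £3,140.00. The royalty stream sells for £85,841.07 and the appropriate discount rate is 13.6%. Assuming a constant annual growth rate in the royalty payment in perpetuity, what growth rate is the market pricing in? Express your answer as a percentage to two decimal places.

9.94%

P = D₁/(r−g) ⇒ g = r − D₁/P = 0.136 − £3,140.00/£85,841.07 = 0.099421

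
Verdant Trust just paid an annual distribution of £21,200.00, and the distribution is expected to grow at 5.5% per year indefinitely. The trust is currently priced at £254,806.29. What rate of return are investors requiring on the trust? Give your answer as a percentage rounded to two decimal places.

D₁ = £21,200.00 × 1.055 = £22,366.0000
P = D₁/(r − g) ⇒ r = D₁/P + g = £22,366.0000/£254,806.29 + 0.055 = 0.087776 + 0.055 = 0.142776

14.28%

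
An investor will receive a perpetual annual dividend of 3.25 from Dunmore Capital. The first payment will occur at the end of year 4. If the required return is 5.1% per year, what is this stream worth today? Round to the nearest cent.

54.89

Value at end of year 3: C / r = 3.25 / 0.051 = 63.7255
Discount to today: PV = 63.7255 / (1 + 0.051)^3 = 63.7255 / 1.160936 = 54.89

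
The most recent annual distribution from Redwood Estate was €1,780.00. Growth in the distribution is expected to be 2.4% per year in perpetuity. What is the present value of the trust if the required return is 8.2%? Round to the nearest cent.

D₁ = D₀ × (1 + g) = €1,780.00 × 1.024 = €1,822.7200
Growing perpetuity: P = D₁ / (r − g) = €1,822.7200 / (0.082 − 0.024) = €31,426.21

€31426.21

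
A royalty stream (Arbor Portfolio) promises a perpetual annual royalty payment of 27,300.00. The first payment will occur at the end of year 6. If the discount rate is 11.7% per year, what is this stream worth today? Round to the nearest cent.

Value at end of year 5: C / r = 27,300.00 / 0.117 = 233,333.3333
Discount to today: PV = 233,333.3333 / (1 + 0.117)^5 = 233,333.3333 / 1.738865 = 134,187.15

134187.15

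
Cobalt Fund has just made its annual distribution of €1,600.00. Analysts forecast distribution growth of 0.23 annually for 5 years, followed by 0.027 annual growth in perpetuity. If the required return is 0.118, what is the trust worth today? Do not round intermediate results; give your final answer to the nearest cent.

D_1 = 1968.00000
D_2 = 2420.64000
D_3 = 2977.38720
D_4 = 3662.18626
D_5 = 4504.48909
Terminal value at year 5: TV = D_5×(1+g_2)/(r−g_2) = 4626.11030/0.091 = 50836.37693
P_0 = D_1/(1+r)^1 + D_2/(1+r)^2 + D_3/(1+r)^3 + D_4/(1+r)^4 + D_5/(1+r)^5 + TV/(1+r)^5
    = 1760.28623 + 1936.62975 + 2130.63917 + 2344.08424 + 2578.91199 + 29104.86394 = 39855.41531

€39855.42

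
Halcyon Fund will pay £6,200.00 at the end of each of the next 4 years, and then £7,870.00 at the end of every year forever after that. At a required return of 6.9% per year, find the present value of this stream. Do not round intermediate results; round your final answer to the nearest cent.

PV of 4-year annuity: £6,200.00 × [1 − (1+0.069)^−4] / 0.069 = 21048.20634
Perpetuity value at year 4: £7,870.00 / 0.069 = 114057.97101
PV of perpetuity: 114057.97101 / (1+0.069)^4 = 87340.32845
Total PV = 21048.20634 + 87340.32845 = 108388.53479

£108388.53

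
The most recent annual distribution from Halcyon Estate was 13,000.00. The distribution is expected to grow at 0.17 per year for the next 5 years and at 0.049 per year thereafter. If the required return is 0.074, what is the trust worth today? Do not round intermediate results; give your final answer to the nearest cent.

921577.19

D_1 = 15210.00000
D_2 = 17795.70000
D_3 = 20820.96900
D_4 = 24360.53373
D_5 = 28501.82446
Terminal value at year 5: TV = D_5×(1+g_2)/(r−g_2) = 29898.41386/0.025 = 1195936.55451
P_0 = D_1/(1+r)^1 + D_2/(1+r)^2 + D_3/(1+r)^3 + D_4/(1+r)^4 + D_5/(1+r)^5 + TV/(1+r)^5
    = 14162.01117 + 15427.88927 + 16806.91848 + 18309.21286 + 19945.79055 + 836925.37148 = 921577.19381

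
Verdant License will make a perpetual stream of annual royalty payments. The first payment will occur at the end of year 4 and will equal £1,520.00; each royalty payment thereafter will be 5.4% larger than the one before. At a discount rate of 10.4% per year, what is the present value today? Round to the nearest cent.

£22592.61

Value at end of year 3: C₁ / (r − g) = £1,520.00 / (0.104 − 0.054) = £30,400.0000
Discount to today: PV = £30,400.0000 / (1 + 0.104)^3 = £30,400.0000 / 1.345573 = £22,592.61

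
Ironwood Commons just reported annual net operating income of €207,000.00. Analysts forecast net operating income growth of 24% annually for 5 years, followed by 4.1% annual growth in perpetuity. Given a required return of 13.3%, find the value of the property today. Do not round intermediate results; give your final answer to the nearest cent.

D_1 = 256680.00000
D_2 = 318283.20000
D_3 = 394671.16800
D_4 = 489392.24832
D_5 = 606846.38792
Terminal value at year 5: TV = D_5×(1+g_2)/(r−g_2) = 631727.08982/0.092 = 6866598.80241
P_0 = D_1/(1+r)^1 + D_2/(1+r)^2 + D_3/(1+r)^3 + D_4/(1+r)^4 + D_5/(1+r)^5 + TV/(1+r)^5
    = 226548.98500 + 247944.16716 + 271359.90051 + 296987.00497 + 325034.32142 + 3677834.00649 = 5045708.38556

€5045708.39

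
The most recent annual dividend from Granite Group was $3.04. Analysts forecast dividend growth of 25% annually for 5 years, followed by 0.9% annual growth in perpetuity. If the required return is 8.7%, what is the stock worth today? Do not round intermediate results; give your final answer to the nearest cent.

D_1 = 3.80000
D_2 = 4.75000
D_3 = 5.93750
D_4 = 7.42188
D_5 = 9.27734
Terminal value at year 5: TV = D_5×(1+g_2)/(r−g_2) = 9.36084/0.078 = 120.01077
P_0 = D_1/(1+r)^1 + D_2/(1+r)^2 + D_3/(1+r)^3 + D_4/(1+r)^4 + D_5/(1+r)^5 + TV/(1+r)^5
    = 3.49586 + 4.02008 + 4.62291 + 5.31613 + 6.11330 + 79.08106 = 102.64934

$102.65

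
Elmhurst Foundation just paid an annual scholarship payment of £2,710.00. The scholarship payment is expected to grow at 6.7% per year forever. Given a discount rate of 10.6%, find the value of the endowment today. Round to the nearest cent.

D₁ = D₀ × (1 + g) = £2,710.00 × 1.067 = £2,891.5700
Growing perpetuity: P = D₁ / (r − g) = £2,891.5700 / (0.106 − 0.067) = £74,142.82

£74142.82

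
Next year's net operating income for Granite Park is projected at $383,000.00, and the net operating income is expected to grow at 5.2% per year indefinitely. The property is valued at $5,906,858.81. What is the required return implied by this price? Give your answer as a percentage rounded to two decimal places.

P = D₁/(r − g) ⇒ r = D₁/P + g = $383,000.0000/$5,906,858.81 + 0.052 = 0.064840 + 0.052 = 0.116840

11.68%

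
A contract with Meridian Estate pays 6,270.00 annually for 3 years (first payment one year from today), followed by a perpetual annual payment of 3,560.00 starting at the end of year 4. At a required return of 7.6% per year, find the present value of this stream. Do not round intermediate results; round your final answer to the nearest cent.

PV of 3-year annuity: 6,270.00 × [1 − (1+0.076)^−3] / 0.076 = 16275.73688
Perpetuity value at year 3: 3,560.00 / 0.076 = 46842.10526
PV of perpetuity: 46842.10526 / (1+0.076)^3 = 37601.01702
Total PV = 16275.73688 + 37601.01702 = 53876.75390

53876.75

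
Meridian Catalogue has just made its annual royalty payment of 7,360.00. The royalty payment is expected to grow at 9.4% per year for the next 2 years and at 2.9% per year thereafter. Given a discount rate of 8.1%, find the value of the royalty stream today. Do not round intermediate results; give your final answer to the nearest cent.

D_1 = 8051.84000
D_2 = 8808.71296
Terminal value at year 2: TV = D_2×(1+g_2)/(r−g_2) = 9064.16564/0.052 = 174310.87761
P_0 = D_1/(1+r)^1 + D_2/(1+r)^2 + TV/(1+r)^2
    = 7448.51064 + 7538.08570 + 149167.11889 = 164153.71522

164153.72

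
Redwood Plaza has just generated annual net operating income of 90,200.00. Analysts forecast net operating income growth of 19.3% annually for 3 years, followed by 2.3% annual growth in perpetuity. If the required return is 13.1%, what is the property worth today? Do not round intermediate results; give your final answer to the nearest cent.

1304115.30

D_1 = 107608.60000
D_2 = 128377.05980
D_3 = 153153.83234
Terminal value at year 3: TV = D_3×(1+g_2)/(r−g_2) = 156676.37049/0.108 = 1450707.13412
P_0 = D_1/(1+r)^1 + D_2/(1+r)^2 + D_3/(1+r)^3 + TV/(1+r)^3
    = 95144.65075 + 100360.36105 + 105861.99004 + 1002748.29452 = 1304115.29635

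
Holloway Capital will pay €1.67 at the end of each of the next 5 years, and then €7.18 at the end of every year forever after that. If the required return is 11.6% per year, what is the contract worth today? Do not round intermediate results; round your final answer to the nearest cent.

€41.84

PV of 5-year annuity: €1.67 × [1 − (1+0.116)^−5] / 0.116 = 6.08011
Perpetuity value at year 5: €7.18 / 0.116 = 61.89655
PV of perpetuity: 61.89655 / (1+0.116)^5 = 35.75572
Total PV = 6.08011 + 35.75572 = 41.83583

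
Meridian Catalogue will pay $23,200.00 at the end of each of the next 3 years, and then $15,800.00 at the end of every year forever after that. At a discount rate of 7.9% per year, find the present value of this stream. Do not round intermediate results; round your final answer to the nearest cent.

PV of 3-year annuity: $23,200.00 × [1 − (1+0.079)^−3] / 0.079 = 59896.69680
Perpetuity value at year 3: $15,800.00 / 0.079 = 200000.00000
PV of perpetuity: 200000.00000 / (1+0.079)^3 = 159208.28408
Total PV = 59896.69680 + 159208.28408 = 219104.98088

$219104.98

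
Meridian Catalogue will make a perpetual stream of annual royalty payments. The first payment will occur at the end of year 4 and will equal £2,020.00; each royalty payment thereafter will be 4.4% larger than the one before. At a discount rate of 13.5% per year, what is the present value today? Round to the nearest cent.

£15181.77

Value at end of year 3: C₁ / (r − g) = £2,020.00 / (0.135 − 0.044) = £22,197.8022
Discount to today: PV = £22,197.8022 / (1 + 0.135)^3 = £22,197.8022 / 1.462135 = £15,181.77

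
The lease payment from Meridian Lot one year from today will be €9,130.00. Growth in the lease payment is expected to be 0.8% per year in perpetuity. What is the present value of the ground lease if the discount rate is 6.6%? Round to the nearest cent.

€157413.79

Growing perpetuity: P = D₁ / (r − g) = €9,130.0000 / (0.066 − 0.008) = €157,413.79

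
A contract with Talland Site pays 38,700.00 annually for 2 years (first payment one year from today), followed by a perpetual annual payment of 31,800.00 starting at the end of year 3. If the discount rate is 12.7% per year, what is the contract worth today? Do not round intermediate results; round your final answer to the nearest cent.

PV of 2-year annuity: 38,700.00 × [1 − (1+0.127)^−2] / 0.127 = 64808.29900
Perpetuity value at year 2: 31,800.00 / 0.127 = 250393.70079
PV of perpetuity: 250393.70079 / (1+0.127)^2 = 197140.36983
Total PV = 64808.29900 + 197140.36983 = 261948.66883

261948.67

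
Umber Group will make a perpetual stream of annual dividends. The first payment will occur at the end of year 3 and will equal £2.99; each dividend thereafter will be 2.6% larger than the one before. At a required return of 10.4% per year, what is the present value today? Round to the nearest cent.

Value at end of year 2: C₁ / (r − g) = £2.99 / (0.104 − 0.026) = £38.3333
Discount to today: PV = £38.3333 / (1 + 0.104)^2 = £38.3333 / 1.218816 = £31.45

£31.45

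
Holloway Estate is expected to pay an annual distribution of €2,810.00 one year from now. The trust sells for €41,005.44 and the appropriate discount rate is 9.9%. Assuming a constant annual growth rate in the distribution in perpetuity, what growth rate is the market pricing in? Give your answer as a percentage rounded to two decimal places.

3.05%

P = D₁/(r−g) ⇒ g = r − D₁/P = 0.099 − €2,810.00/€41,005.44 = 0.030473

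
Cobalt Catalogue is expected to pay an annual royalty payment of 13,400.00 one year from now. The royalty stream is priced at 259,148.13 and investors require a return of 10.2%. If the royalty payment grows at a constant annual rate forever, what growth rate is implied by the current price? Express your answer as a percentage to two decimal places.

5.03%

P = D₁/(r−g) ⇒ g = r − D₁/P = 0.102 − 13,400.00/259,148.13 = 0.050292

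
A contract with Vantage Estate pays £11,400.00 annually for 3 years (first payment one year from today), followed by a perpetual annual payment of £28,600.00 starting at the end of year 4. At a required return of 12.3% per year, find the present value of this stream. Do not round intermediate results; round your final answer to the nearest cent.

£191420.87

PV of 3-year annuity: £11,400.00 × [1 − (1+0.123)^−3] / 0.123 = 27240.33801
Perpetuity value at year 3: £28,600.00 / 0.123 = 232520.32520
PV of perpetuity: 232520.32520 / (1+0.123)^3 = 164180.52985
Total PV = 27240.33801 + 164180.52985 = 191420.86786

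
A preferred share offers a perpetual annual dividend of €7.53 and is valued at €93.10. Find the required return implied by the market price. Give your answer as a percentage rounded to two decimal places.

8.09%

P = C/r ⇒ r = C/P = €7.53/€93.10 = 0.080881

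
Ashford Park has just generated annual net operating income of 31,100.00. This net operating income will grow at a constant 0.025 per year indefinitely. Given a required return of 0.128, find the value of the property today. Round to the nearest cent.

309490.29

D₁ = D₀ × (1 + g) = 31,100.00 × 1.025 = 31,877.5000
Growing perpetuity: P = D₁ / (r − g) = 31,877.5000 / (0.128 − 0.025) = 309,490.29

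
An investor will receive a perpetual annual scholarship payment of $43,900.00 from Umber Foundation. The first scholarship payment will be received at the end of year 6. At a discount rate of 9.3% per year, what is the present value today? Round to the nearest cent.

$302608.25

Value at end of year 5: C / r = $43,900.00 / 0.093 = $472,043.0108
Discount to today: PV = $472,043.0108 / (1 + 0.093)^5 = $472,043.0108 / 1.559915 = $302,608.25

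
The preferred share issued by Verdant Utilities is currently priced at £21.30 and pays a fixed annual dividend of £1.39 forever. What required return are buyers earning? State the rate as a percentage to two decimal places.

6.53%

P = C/r ⇒ r = C/P = £1.39/£21.30 = 0.065258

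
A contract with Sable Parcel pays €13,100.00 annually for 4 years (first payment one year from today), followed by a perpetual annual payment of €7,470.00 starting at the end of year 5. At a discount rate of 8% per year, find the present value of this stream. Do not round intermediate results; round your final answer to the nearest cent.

PV of 4-year annuity: €13,100.00 × [1 − (1+0.08)^−4] / 0.08 = 43388.86160
Perpetuity value at year 4: €7,470.00 / 0.08 = 93375.00000
PV of perpetuity: 93375.00000 / (1+0.08)^4 = 68633.41250
Total PV = 43388.86160 + 68633.41250 = 112022.27411

€112022.27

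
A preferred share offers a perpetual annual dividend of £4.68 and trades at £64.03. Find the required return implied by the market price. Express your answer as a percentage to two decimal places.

7.31%

P = C/r ⇒ r = C/P = £4.68/£64.03 = 0.073091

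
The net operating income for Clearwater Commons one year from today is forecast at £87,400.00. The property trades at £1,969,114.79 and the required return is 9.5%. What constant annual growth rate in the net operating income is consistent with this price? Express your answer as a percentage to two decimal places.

P = D₁/(r−g) ⇒ g = r − D₁/P = 0.095 − £87,400.00/£1,969,114.79 = 0.050615

5.06%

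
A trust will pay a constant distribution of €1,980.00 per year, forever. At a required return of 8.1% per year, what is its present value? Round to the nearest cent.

Level perpetuity: PV = C / r = €1,980.00 / 0.081 = €24,444.44

€24444.44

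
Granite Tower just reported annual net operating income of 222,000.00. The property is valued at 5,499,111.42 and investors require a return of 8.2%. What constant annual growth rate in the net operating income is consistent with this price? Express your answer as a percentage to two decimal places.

P = D₀(1+g)/(r−g) ⇒ P(r−g) = D₀(1+g) ⇒ g(P+D₀) = P·r − D₀
g = (P·r − D₀)/(P + D₀) = (5,499,111.42×0.082 − 222,000.00) / (5,499,111.42 + 222,000.00) = 0.040014

4.00%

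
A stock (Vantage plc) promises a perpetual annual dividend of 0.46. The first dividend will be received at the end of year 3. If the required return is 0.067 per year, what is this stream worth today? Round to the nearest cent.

6.03

Value at end of year 2: C / r = 0.46 / 0.067 = 6.8657
Discount to today: PV = 6.8657 / (1 + 0.067)^2 = 6.8657 / 1.138489 = 6.03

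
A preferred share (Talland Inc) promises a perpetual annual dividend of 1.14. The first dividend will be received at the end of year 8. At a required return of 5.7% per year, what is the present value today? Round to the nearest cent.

13.57

Value at end of year 7: C / r = 1.14 / 0.057 = 20.0000
Discount to today: PV = 20.0000 / (1 + 0.057)^7 = 20.0000 / 1.474093 = 13.57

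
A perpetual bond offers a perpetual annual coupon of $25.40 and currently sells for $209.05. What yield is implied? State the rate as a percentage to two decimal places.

12.15%

P = C/r ⇒ r = C/P = $25.40/$209.05 = 0.121502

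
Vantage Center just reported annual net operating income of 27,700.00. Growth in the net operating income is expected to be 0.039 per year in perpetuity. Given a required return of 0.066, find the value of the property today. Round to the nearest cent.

1065937.04

D₁ = D₀ × (1 + g) = 27,700.00 × 1.039 = 28,780.3000
Growing perpetuity: P = D₁ / (r − g) = 28,780.3000 / (0.066 − 0.039) = 1,065,937.04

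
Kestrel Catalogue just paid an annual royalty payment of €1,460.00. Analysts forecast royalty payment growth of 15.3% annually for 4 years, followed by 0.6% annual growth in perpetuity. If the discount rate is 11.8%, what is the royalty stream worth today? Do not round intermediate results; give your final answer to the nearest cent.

D_1 = 1683.38000
D_2 = 1940.93714
D_3 = 2237.90052
D_4 = 2580.29930
Terminal value at year 4: TV = D_4×(1+g_2)/(r−g_2) = 2595.78110/0.112 = 23176.61695
P_0 = D_1/(1+r)^1 + D_2/(1+r)^2 + D_3/(1+r)^3 + D_4/(1+r)^4 + TV/(1+r)^4
    = 1505.70662 + 1552.84412 + 1601.45731 + 1651.59238 + 14834.83871 = 21146.43915

€21146.44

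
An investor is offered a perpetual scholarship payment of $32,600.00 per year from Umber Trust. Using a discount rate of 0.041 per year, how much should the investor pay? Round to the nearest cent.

Level perpetuity: PV = C / r = $32,600.00 / 0.041 = $795,121.95

$795121.95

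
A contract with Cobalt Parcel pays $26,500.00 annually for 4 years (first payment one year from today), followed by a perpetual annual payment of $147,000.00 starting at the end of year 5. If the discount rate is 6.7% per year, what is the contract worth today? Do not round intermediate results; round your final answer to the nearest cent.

PV of 4-year annuity: $26,500.00 × [1 − (1+0.067)^−4] / 0.067 = 90372.37454
Perpetuity value at year 4: $147,000.00 / 0.067 = 2194029.85075
PV of perpetuity: 2194029.85075 / (1+0.067)^4 = 1692718.94294
Total PV = 90372.37454 + 1692718.94294 = 1783091.31747

$1783091.32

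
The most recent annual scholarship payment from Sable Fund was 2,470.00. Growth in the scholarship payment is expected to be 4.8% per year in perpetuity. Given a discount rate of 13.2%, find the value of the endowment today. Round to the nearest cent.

D₁ = D₀ × (1 + g) = 2,470.00 × 1.048 = 2,588.5600
Growing perpetuity: P = D₁ / (r − g) = 2,588.5600 / (0.132 − 0.048) = 30,816.19

30816.19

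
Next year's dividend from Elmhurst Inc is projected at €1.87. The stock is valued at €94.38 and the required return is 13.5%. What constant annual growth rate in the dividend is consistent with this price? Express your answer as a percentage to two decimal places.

11.52%

P = D₁/(r−g) ⇒ g = r − D₁/P = 0.135 − €1.87/€94.38 = 0.115186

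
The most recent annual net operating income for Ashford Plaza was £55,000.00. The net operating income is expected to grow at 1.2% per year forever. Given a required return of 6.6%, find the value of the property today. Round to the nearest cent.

£1030740.74

D₁ = D₀ × (1 + g) = £55,000.00 × 1.012 = £55,660.0000
Growing perpetuity: P = D₁ / (r − g) = £55,660.0000 / (0.066 − 0.012) = £1,030,740.74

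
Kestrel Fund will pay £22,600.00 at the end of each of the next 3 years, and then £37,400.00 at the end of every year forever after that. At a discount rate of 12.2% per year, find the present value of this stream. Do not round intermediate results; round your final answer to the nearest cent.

PV of 3-year annuity: £22,600.00 × [1 − (1+0.122)^−3] / 0.122 = 54095.37534
Perpetuity value at year 3: £37,400.00 / 0.122 = 306557.37705
PV of perpetuity: 306557.37705 / (1+0.122)^3 = 217036.71166
Total PV = 54095.37534 + 217036.71166 = 271132.08700

£271132.09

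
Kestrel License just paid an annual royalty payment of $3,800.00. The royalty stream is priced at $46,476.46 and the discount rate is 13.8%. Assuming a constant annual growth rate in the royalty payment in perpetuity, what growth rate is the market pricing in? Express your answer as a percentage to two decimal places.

5.20%

P = D₀(1+g)/(r−g) ⇒ P(r−g) = D₀(1+g) ⇒ g(P+D₀) = P·r − D₀
g = (P·r − D₀)/(P + D₀) = ($46,476.46×0.138 − $3,800.00) / ($46,476.46 + $3,800.00) = 0.051988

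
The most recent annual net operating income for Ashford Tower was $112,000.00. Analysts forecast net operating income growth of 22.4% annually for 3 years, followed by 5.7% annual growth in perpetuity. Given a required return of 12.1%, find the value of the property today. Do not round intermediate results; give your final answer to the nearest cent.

D_1 = 137088.00000
D_2 = 167795.71200
D_3 = 205381.95149
Terminal value at year 3: TV = D_3×(1+g_2)/(r−g_2) = 217088.72272/0.064 = 3392011.29254
P_0 = D_1/(1+r)^1 + D_2/(1+r)^2 + D_3/(1+r)^3 + TV/(1+r)^3
    = 122290.81178 + 133527.16647 + 145795.94269 + 2407911.11604 = 2809525.03698

$2809525.04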